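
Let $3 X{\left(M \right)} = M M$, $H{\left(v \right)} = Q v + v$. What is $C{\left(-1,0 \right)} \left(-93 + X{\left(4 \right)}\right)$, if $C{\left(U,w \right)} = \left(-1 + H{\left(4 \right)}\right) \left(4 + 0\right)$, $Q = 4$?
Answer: $- \frac{19988}{3} \approx -6662.7$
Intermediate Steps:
$H{\left(v \right)} = 5 v$ ($H{\left(v \right)} = 4 v + v = 5 v$)
$X{\left(M \right)} = \frac{M^{2}}{3}$ ($X{\left(M \right)} = \frac{M M}{3} = \frac{M^{2}}{3}$)
$C{\left(U,w \right)} = 76$ ($C{\left(U,w \right)} = \left(-1 + 5 \cdot 4\right) \left(4 + 0\right) = \left(-1 + 20\right) 4 = 19 \cdot 4 = 76$)
$C{\left(-1,0 \right)} \left(-93 + X{\left(4 \right)}\right) = 76 \left(-93 + \frac{4^{2}}{3}\right) = 76 \left(-93 + \frac{1}{3} \cdot 16\right) = 76 \left(-93 + \frac{16}{3}\right) = 76 \left(- \frac{263}{3}\right) = - \frac{19988}{3}$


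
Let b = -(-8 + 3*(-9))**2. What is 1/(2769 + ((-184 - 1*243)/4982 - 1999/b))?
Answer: 6102950/16908504493 ≈ 0.00036094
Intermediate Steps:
b = -1225 (b = -(-8 - 27)**2 = -1*(-35)**2 = -1*1225 = -1225)
1/(2769 + ((-184 - 1*243)/4982 - 1999/b)) = 1/(2769 + ((-184 - 1*243)/4982 - 1999/(-1225))) = 1/(2769 + ((-184 - 243)*(1/4982) - 1999*(-1/1225))) = 1/(2769 + (-427*1/4982 + 1999/1225)) = 1/(2769 + (-427/4982 + 1999/1225)) = 1/(2769 + 9435943/6102950) = 1/(16908504493/6102950) = 6102950/16908504493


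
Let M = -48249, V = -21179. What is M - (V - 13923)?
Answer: -13147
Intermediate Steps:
M - (V - 13923) = -48249 - (-21179 - 13923) = -48249 - 1*(-35102) = -48249 + 35102 = -13147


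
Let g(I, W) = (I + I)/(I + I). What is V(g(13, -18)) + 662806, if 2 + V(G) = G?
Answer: 662805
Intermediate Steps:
g(I, W) = 1 (g(I, W) = (2*I)/((2*I)) = (2*I)*(1/(2*I)) = 1)
V(G) = -2 + G
V(g(13, -18)) + 662806 = (-2 + 1) + 662806 = -1 + 662806 = 662805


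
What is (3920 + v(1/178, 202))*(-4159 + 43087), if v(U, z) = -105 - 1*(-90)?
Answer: 152013840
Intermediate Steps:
v(U, z) = -15 (v(U, z) = -105 + 90 = -15)
(3920 + v(1/178, 202))*(-4159 + 43087) = (3920 - 15)*(-4159 + 43087) = 3905*38928 = 152013840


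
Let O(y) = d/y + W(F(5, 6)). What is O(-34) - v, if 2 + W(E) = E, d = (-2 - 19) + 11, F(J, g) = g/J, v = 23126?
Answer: -1965753/85 ≈ -23127.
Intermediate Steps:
d = -10 (d = -21 + 11 = -10)
W(E) = -2 + E
O(y) = -⅘ - 10/y (O(y) = -10/y + (-2 + 6/5) = -10/y - ⅘ = -⅘ - 10/y)
O(-34) - v = (-⅘ - 10/(-34)) - 1*23126 = (-⅘ - 10*(-1/34)) - 23126 = (-⅘ + 5/17) - 23126 = -43/85 - 23126 = -1965753/85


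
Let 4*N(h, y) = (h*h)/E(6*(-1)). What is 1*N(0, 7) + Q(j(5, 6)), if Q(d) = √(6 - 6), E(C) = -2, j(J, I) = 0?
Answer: 0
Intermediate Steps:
Q(d) = 0 (Q(d) = √0 = 0)
N(h, y) = -h²/8 (N(h, y) = ((h*h)/(-2))/4 = (h²*(-½))/4 = (-h²/2)/4 = -h²/8)
1*N(0, 7) + Q(j(5, 6)) = 1*(-⅛*0²) + 0 = 1*(-⅛*0) + 0 = 1*0 + 0 = 0 + 0 = 0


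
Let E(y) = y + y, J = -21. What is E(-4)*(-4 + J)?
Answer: 200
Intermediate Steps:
E(y) = 2*y
E(-4)*(-4 + J) = (2*(-4))*(-4 - 21) = -8*(-25) = 200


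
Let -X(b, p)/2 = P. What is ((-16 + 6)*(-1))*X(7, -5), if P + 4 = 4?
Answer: 0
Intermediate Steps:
P = 0 (P = -4 + 4 = 0)
X(b, p) = 0 (X(b, p) = -2*0 = 0)
((-16 + 6)*(-1))*X(7, -5) = ((-16 + 6)*(-1))*0 = -10*(-1)*0 = 10*0 = 0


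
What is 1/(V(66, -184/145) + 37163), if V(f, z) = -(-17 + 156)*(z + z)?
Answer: 145/5439787 ≈ 2.6655e-5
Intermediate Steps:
V(f, z) = -278*z (V(f, z) = -139*2*z = -278*z)
1/(V(66, -184/145) + 37163) = 1/(-(-51152)/145 + 37163) = 1/(-278*(-184/145) + 37163) = 1/(51152/145 + 37163) = 1/(5439787/145) = 145/5439787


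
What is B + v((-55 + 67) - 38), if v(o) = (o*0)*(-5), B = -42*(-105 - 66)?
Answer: 7182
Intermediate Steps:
B = 7182 (B = -42*(-171) = 7182)
v(o) = 0 (v(o) = 0*(-5) = 0)
B + v((-55 + 67) - 38) = 7182 + 0 = 7182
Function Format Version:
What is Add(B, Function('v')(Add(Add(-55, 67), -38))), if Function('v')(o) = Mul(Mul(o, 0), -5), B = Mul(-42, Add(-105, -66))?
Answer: 7182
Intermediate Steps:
B = 7182 (B = Mul(-42, -171) = 7182)
Function('v')(o) = 0 (Function('v')(o) = Mul(0, -5) = 0)
Add(B, Function('v')(Add(Add(-55, 67), -38))) = Add(7182, 0) = 7182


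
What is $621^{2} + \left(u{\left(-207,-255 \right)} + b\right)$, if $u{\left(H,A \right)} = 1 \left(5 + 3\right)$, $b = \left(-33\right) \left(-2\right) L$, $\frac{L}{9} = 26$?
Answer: $401093$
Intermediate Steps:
$L = 234$ ($L = 9 \cdot 26 = 234$)
$b = 15444$ ($b = \left(-33\right) \left(-2\right) 234 = 66 \cdot 234 = 15444$)
$u{\left(H,A \right)} = 8$ ($u{\left(H,A \right)} = 1 \cdot 8 = 8$)
$621^{2} + \left(u{\left(-207,-255 \right)} + b\right) = 621^{2} + \left(8 + 15444\right) = 385641 + 15452 = 401093$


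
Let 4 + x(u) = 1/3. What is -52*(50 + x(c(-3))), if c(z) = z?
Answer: -7228/3 ≈ -2409.3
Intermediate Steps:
x(u) = -11/3 (x(u) = -4 + 1/3 = -11/3)
-52*(50 + x(c(-3))) = -52*(50 - 11/3) = -52*139/3 = -7228/3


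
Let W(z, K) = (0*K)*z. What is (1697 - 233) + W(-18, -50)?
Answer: 1464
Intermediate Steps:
W(z, K) = 0 (W(z, K) = 0*z = 0)
(1697 - 233) + W(-18, -50) = (1697 - 233) + 0 = 1464 + 0 = 1464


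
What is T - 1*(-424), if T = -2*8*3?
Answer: 376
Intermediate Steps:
T = -48 (T = -16*3 = -48)
T - 1*(-424) = -48 - 1*(-424) = -48 + 424 = 376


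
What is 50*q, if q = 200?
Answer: 10000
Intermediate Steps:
50*q = 50*200 = 10000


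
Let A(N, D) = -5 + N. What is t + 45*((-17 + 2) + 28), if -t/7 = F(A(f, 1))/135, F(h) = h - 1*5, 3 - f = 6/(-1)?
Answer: 78982/135 ≈ 585.05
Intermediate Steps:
f = 9 (f = 3 - 6/(-1) = 3 - 6*(-1) = 3 - 1*(-6) = 3 + 6 = 9)
F(h) = -5 + h (F(h) = h - 5 = -5 + h)
t = 7/135 (t = -7*(-5 + (-5 + 9))/135 = -7*(-5 + 4)/135 = -(-7)/135 = -7*(-1/135) = 7/135 ≈ 0.051852)
t + 45*((-17 + 2) + 28) = 7/135 + 45*((-17 + 2) + 28) = 7/135 + 45*(-15 + 28) = 7/135 + 45*13 = 7/135 + 585 = 78982/135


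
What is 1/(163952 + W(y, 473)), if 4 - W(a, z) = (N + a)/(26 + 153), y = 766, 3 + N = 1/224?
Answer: 40096/6573808863 ≈ 6.0994e-6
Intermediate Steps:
N = -671/224 (N = -3 + 1/224 = -671/224 ≈ -2.9955)
W(a, z) = 161055/40096 - a/179 (W(a, z) = 4 - (-671/224 + a)/(26 + 153) = 4 - (-671/224 + a)/179 = 4 - (-671/40096 + a/179) = 4 + (671/40096 - a/179) = 161055/40096 - a/179)
1/(163952 + W(y, 473)) = 1/(163952 + (161055/40096 - 1/179*766)) = 1/(163952 + (161055/40096 - 766/179)) = 1/(163952 - 10529/40096) = 1/(6573808863/40096) = 40096/6573808863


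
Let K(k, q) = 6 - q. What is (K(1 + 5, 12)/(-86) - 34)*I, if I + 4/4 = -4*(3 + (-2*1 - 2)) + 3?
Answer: -8754/43 ≈ -203.58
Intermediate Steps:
I = 6 (I = -1 + (-4*(3 + (-2*1 - 2)) + 3) = -1 + (-4*(3 + (-2 - 2)) + 3) = -1 + (-4*(3 - 4) + 3) = -1 + (-4*(-1) + 3) = -1 + (4 + 3) = -1 + 7 = 6)
(K(1 + 5, 12)/(-86) - 34)*I = ((6 - 1*12)/(-86) - 34)*6 = ((6 - 12)*(-1/86) - 34)*6 = (-6*(-1/86) - 34)*6 = (3/43 - 34)*6 = -1459/43*6 = -8754/43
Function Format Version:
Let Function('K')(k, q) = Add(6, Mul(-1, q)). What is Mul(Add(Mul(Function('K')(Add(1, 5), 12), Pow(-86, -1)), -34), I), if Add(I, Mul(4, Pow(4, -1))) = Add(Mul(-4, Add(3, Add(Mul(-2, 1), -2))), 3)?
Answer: Rational(-8754, 43) ≈ -203.58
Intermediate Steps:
I = 6 (I = Add(-1, Add(Mul(-4, Add(3, Add(Mul(-2, 1), -2))), 3)) = Add(-1, Add(Mul(-4, Add(3, Add(-2, -2))), 3)) = Add(-1, Add(Mul(-4, Add(3, -4)), 3)) = Add(-1, Add(Mul(-4, -1), 3)) = Add(-1, Add(4, 3)) = Add(-1, 7) = 6)
Mul(Add(Mul(Function('K')(Add(1, 5), 12), Pow(-86, -1)), -34), I) = Mul(Add(Mul(Add(6, Mul(-1, 12)), Pow(-86, -1)), -34), 6) = Mul(Add(Mul(Add(6, -12), Rational(-1, 86)), -34), 6) = Mul(Add(Mul(-6, Rational(-1, 86)), -34), 6) = Mul(Add(Rational(3, 43), -34), 6) = Mul(Rational(-1459, 43), 6) = Rational(-8754, 43)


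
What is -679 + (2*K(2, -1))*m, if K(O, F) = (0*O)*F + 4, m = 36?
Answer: -391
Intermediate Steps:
K(O, F) = 4 (K(O, F) = 0*F + 4 = 0 + 4 = 4)
-679 + (2*K(2, -1))*m = -679 + (2*4)*36 = -679 + 8*36 = -679 + 288 = -391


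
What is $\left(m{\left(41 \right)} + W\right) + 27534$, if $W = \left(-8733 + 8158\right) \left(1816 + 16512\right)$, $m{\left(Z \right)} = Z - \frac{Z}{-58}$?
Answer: $- \frac{609639409}{58} \approx -1.0511 \cdot 10^{7}$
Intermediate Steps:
$m{\left(Z \right)} = \frac{59 Z}{58}$ ($m{\left(Z \right)} = Z - Z \left(- \frac{1}{58}\right) = Z - - \frac{Z}{58} = Z + \frac{Z}{58} = \frac{59 Z}{58}$)
$W = -10538600$ ($W = \left(-575\right) 18328 = -10538600$)
$\left(m{\left(41 \right)} + W\right) + 27534 = \left(\frac{59}{58} \cdot 41 - 10538600\right) + 27534 = \left(\frac{2419}{58} - 10538600\right) + 27534 = - \frac{611236381}{58} + 27534 = - \frac{609639409}{58}$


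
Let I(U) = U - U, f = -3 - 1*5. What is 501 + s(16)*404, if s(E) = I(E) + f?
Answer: -2731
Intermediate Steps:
f = -8 (f = -3 - 5 = -8)
I(U) = 0
s(E) = -8 (s(E) = 0 - 8 = -8)
501 + s(16)*404 = 501 - 8*404 = 501 - 3232 = -2731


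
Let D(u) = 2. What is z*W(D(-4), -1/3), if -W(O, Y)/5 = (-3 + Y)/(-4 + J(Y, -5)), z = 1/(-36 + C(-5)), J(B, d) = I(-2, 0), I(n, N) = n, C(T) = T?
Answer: 25/369 ≈ 0.067751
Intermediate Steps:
J(B, d) = -2
z = -1/41 (z = 1/(-36 - 5) = 1/(-41) = -1/41 ≈ -0.024390)
W(O, Y) = -5/2 + 5*Y/6 (W(O, Y) = -5*(-3 + Y)/(-4 - 2) = -5*(-3 + Y)/(-6) = -5*(-3 + Y)*(-1)/6 = -5*(½ - Y/6) = -5/2 + 5*Y/6)
z*W(D(-4), -1/3) = -(-5/2 + 5*(-1/3)/6)/41 = -(-5/2 + 5*(-1*⅓)/6)/41 = -(-5/2 + (⅚)*(-⅓))/41 = -(-5/2 - 5/18)/41 = -1/41*(-25/9) = 25/369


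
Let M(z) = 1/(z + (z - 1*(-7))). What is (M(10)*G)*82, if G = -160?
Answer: -13120/27 ≈ -485.93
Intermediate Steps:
M(z) = 1/(7 + 2*z) (M(z) = 1/(z + (z + 7)) = 1/(z + (7 + z)) = 1/(7 + 2*z))
(M(10)*G)*82 = (-160/(7 + 2*10))*82 = (-160/(7 + 20))*82 = (-160/27)*82 = ((1/27)*(-160))*82 = -160/27*82 = -13120/27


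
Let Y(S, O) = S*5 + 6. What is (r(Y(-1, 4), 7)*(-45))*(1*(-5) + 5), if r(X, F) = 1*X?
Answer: 0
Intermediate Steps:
Y(S, O) = 6 + 5*S (Y(S, O) = 5*S + 6 = 6 + 5*S)
r(X, F) = X
(r(Y(-1, 4), 7)*(-45))*(1*(-5) + 5) = ((6 + 5*(-1))*(-45))*(1*(-5) + 5) = ((6 - 5)*(-45))*(-5 + 5) = (1*(-45))*0 = -45*0 = 0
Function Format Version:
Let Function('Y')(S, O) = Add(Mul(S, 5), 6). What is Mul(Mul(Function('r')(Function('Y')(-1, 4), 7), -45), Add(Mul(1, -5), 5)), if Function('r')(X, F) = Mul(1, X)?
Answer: 0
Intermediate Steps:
Function('Y')(S, O) = Add(6, Mul(5, S)) (Function('Y')(S, O) = Add(Mul(5, S), 6) = Add(6, Mul(5, S)))
Function('r')(X, F) = X
Mul(Mul(Function('r')(Function('Y')(-1, 4), 7), -45), Add(Mul(1, -5), 5)) = Mul(Mul(Add(6, Mul(5, -1)), -45), Add(Mul(1, -5), 5)) = Mul(Mul(Add(6, -5), -45), Add(-5, 5)) = Mul(Mul(1, -45), 0) = Mul(-45, 0) = 0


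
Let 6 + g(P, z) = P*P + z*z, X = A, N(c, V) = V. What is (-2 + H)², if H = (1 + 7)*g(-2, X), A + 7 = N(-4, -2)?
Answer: 396900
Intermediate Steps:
A = -9 (A = -7 - 2 = -9)
X = -9
g(P, z) = -6 + P² + z² (g(P, z) = -6 + (P*P + z*z) = -6 + (P² + z²) = -6 + P² + z²)
H = 632 (H = (1 + 7)*(-6 + (-2)² + (-9)²) = 8*(-6 + 4 + 81) = 8*79 = 632)
(-2 + H)² = (-2 + 632)² = 630² = 396900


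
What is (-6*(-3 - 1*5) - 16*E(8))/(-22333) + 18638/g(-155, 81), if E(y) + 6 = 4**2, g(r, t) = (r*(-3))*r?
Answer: -408170054/1609650975 ≈ -0.25358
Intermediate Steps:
g(r, t) = -3*r**2 (g(r, t) = (-3*r)*r = -3*r**2)
E(y) = 10 (E(y) = -6 + 4**2 = -6 + 16 = 10)
(-6*(-3 - 1*5) - 16*E(8))/(-22333) + 18638/g(-155, 81) = (-6*(-3 - 1*5) - 16*10)/(-22333) + 18638/((-3*(-155)**2)) = (-6*(-3 - 5) - 160)*(-1/22333) + 18638/((-3*24025)) = (-6*(-8) - 160)*(-1/22333) + 18638/(-72075) = (48 - 160)*(-1/22333) + 18638*(-1/72075) = -112*(-1/22333) - 18638/72075 = 112/22333 - 18638/72075 = -408170054/1609650975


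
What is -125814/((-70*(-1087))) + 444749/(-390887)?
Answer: -5930000602/2124470845 ≈ -2.7913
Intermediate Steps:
-125814/((-70*(-1087))) + 444749/(-390887) = -125814/76090 + 444749*(-1/390887) = -125814*1/76090 - 444749/390887 = -62907/38045 - 444749/390887 = -5930000602/2124470845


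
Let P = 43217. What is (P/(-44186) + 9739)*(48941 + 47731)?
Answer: 20798218879632/22093 ≈ 9.4139e+8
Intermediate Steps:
(P/(-44186) + 9739)*(48941 + 47731) = (43217/(-44186) + 9739)*(48941 + 47731) = (43217*(-1/44186) + 9739)*96672 = (-43217/44186 + 9739)*96672 = (430284237/44186)*96672 = 20798218879632/22093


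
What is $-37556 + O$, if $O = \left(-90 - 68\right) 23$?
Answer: $-41190$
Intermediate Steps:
$O = -3634$ ($O = \left(-158\right) 23 = -3634$)
$-37556 + O = -37556 - 3634 = -41190$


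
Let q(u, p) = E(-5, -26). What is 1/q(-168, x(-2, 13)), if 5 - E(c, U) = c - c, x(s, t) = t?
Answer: ⅕ ≈ 0.20000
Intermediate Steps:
E(c, U) = 5 (E(c, U) = 5 - (c - c) = 5 - 1*0 = 5 + 0 = 5)
q(u, p) = 5
1/q(-168, x(-2, 13)) = 1/5 = ⅕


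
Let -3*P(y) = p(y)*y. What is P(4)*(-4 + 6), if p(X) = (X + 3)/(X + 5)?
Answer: -56/27 ≈ -2.0741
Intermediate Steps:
p(X) = (3 + X)/(5 + X)
P(y) = -y*(3 + y)/(3*(5 + y)) (P(y) = -(3 + y)/(5 + y)*y/3 = -y*(3 + y)/(3*(5 + y)))
P(4)*(-4 + 6) = (-1*4*(3 + 4)/(15 + 3*4))*(-4 + 6) = -1*4*7/(15 + 12)*2 = -1*4*7/27*2 = -1*4*1/27*7*2 = -28/27*2 = -56/27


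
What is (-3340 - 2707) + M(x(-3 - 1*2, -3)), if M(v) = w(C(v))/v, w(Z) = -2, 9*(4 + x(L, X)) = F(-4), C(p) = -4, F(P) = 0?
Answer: -12093/2 ≈ -6046.5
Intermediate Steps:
x(L, X) = -4 (x(L, X) = -4 + (1/9)*0 = -4 + 0 = -4)
M(v) = -2/v
(-3340 - 2707) + M(x(-3 - 1*2, -3)) = (-3340 - 2707) - 2/(-4) = -6047 - 2*(-1/4) = -6047 + 1/2 = -12093/2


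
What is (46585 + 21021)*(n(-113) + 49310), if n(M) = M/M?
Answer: 3333719466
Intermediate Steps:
n(M) = 1
(46585 + 21021)*(n(-113) + 49310) = (46585 + 21021)*(1 + 49310) = 67606*49311 = 3333719466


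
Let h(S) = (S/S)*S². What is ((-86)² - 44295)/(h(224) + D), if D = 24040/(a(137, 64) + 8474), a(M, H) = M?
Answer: -317737289/432089576 ≈ -0.73535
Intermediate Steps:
D = 24040/8611 (D = 24040/(137 + 8474) = 24040/8611 ≈ 2.7918)
h(S) = S² (h(S) = 1*S² = S²)
((-86)² - 44295)/(h(224) + D) = ((-86)² - 44295)/(224² + 24040/8611) = (7396 - 44295)/(50176 + 24040/8611) = -36899/432089576/8611 = -36899*8611/432089576 = -317737289/432089576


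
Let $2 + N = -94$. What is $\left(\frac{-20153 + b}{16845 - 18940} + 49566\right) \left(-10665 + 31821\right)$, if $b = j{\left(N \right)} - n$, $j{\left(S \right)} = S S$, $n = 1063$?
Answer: $\frac{439421840424}{419} \approx 1.0487 \cdot 10^{9}$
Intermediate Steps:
$N = -96$ ($N = -2 - 94 = -96$)
$j{\left(S \right)} = S^{2}$
$b = 8153$ ($b = \left(-96\right)^{2} - 1063 = 9216 - 1063 = 8153$)
$\left(\frac{-20153 + b}{16845 - 18940} + 49566\right) \left(-10665 + 31821\right) = \left(\frac{-20153 + 8153}{16845 - 18940} + 49566\right) \left(-10665 + 31821\right) = \left(- \frac{12000}{-2095} + 49566\right) 21156 = \left(\left(-12000\right) \left(- \frac{1}{2095}\right) + 49566\right) 21156 = \left(\frac{2400}{419} + 49566\right) 21156 = \frac{20770554}{419} \cdot 21156 = \frac{439421840424}{419}$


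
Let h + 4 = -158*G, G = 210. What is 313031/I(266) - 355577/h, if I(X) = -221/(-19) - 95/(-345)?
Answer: 6811860649957/259001120 ≈ 26301.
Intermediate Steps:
I(X) = 15610/1311 (I(X) = -221*(-1/19) - 95*(-1/345) = 221/19 + 19/69 = 15610/1311)
h = -33184 (h = -4 - 158*210 = -4 - 33180 = -33184)
313031/I(266) - 355577/h = 313031/(15610/1311) - 355577/(-33184) = 313031*(1311/15610) - 355577*(-1/33184) = 410383641/15610 + 355577/33184 = 6811860649957/259001120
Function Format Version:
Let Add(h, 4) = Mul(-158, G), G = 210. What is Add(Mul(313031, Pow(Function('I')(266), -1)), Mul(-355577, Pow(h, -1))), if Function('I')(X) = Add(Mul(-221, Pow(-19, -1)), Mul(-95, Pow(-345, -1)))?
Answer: Rational(6811860649957, 259001120) ≈ 26301.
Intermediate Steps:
Function('I')(X) = Rational(15610, 1311) (Function('I')(X) = Add(Mul(-221, Rational(-1, 19)), Mul(-95, Rational(-1, 345))) = Add(Rational(221, 19), Rational(19, 69)) = Rational(15610, 1311))
h = -33184 (h = Add(-4, Mul(-158, 210)) = Add(-4, -33180) = -33184)
Add(Mul(313031, Pow(Function('I')(266), -1)), Mul(-355577, Pow(h, -1))) = Add(Mul(313031, Pow(Rational(15610, 1311), -1)), Mul(-355577, Pow(-33184, -1))) = Add(Mul(313031, Rational(1311, 15610)), Mul(-355577, Rational(-1, 33184))) = Add(Rational(410383641, 15610), Rational(355577, 33184)) = Rational(6811860649957, 259001120)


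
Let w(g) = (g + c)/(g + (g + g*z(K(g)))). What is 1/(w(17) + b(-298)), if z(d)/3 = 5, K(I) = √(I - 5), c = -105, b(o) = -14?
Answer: -289/4134 ≈ -0.069908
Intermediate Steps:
K(I) = √(-5 + I)
z(d) = 15 (z(d) = 3*5 = 15)
w(g) = (-105 + g)/(17*g) (w(g) = (g - 105)/(g + (g + g*15)) = (-105 + g)/(g + (g + 15*g)) = (-105 + g)/(g + 16*g) = (-105 + g)/((17*g)) = (-105 + g)*(1/(17*g)) = (-105 + g)/(17*g))
1/(w(17) + b(-298)) = 1/((1/17)*(-105 + 17)/17 - 14) = 1/((1/17)*(1/17)*(-88) - 14) = 1/(-88/289 - 14) = 1/(-4134/289) = -289/4134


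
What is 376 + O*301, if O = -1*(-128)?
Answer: 38904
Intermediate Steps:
O = 128
376 + O*301 = 376 + 128*301 = 376 + 38528 = 38904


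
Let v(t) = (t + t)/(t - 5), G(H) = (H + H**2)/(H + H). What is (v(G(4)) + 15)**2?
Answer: 169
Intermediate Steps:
G(H) = (H + H**2)/(2*H) (G(H) = (H + H**2)/((2*H)) = (H + H**2)*(1/(2*H)) = (H + H**2)/(2*H))
v(t) = 2*t/(-5 + t) (v(t) = (2*t)/(-5 + t) = 2*t/(-5 + t))
(v(G(4)) + 15)**2 = (2*(1/2 + (1/2)*4)/(-5 + (1/2 + (1/2)*4)) + 15)**2 = (2*(1/2 + 2)/(-5 + (1/2 + 2)) + 15)**2 = (2*(5/2)/(-5 + 5/2) + 15)**2 = (2*(5/2)/(-5/2) + 15)**2 = (2*(5/2)*(-2/5) + 15)**2 = (-2 + 15)**2 = 13**2 = 169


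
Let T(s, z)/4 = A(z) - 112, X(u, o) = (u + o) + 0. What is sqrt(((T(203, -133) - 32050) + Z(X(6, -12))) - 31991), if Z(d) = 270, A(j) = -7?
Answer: I*sqrt(64247) ≈ 253.47*I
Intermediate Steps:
X(u, o) = o + u (X(u, o) = (o + u) + 0 = o + u)
T(s, z) = -476 (T(s, z) = 4*(-7 - 112) = 4*(-119) = -476)
sqrt(((T(203, -133) - 32050) + Z(X(6, -12))) - 31991) = sqrt(((-476 - 32050) + 270) - 31991) = sqrt((-32526 + 270) - 31991) = sqrt(-32256 - 31991) = sqrt(-64247) = I*sqrt(64247)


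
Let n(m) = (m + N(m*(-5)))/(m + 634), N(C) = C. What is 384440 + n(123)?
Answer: 291020588/757 ≈ 3.8444e+5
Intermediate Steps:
n(m) = -4*m/(634 + m) (n(m) = (m + m*(-5))/(m + 634) = (m - 5*m)/(634 + m) = (-4*m)/(634 + m) = -4*m/(634 + m))
384440 + n(123) = 384440 - 4*123/(634 + 123) = 384440 - 4*123/757 = 384440 - 4*123*1/757 = 384440 - 492/757 = 291020588/757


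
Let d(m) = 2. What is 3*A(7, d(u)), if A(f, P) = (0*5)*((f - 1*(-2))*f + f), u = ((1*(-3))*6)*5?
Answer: 0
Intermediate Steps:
u = -90 (u = -3*6*5 = -18*5 = -90)
A(f, P) = 0 (A(f, P) = 0*((f + 2)*f + f) = 0*((2 + f)*f + f) = 0*(f*(2 + f) + f) = 0*(f + f*(2 + f)) = 0)
3*A(7, d(u)) = 3*0 = 0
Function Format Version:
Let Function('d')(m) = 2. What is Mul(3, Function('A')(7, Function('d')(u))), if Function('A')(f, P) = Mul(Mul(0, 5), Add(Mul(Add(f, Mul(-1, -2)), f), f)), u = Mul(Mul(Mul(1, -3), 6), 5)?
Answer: 0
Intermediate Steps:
u = -90 (u = Mul(Mul(-3, 6), 5) = Mul(-18, 5) = -90)
Function('A')(f, P) = 0 (Function('A')(f, P) = Mul(0, Add(Mul(Add(f, 2), f), f)) = Mul(0, Add(Mul(Add(2, f), f), f)) = Mul(0, Add(Mul(f, Add(2, f)), f)) = Mul(0, Add(f, Mul(f, Add(2, f)))) = 0)
Mul(3, Function('A')(7, Function('d')(u))) = Mul(3, 0) = 0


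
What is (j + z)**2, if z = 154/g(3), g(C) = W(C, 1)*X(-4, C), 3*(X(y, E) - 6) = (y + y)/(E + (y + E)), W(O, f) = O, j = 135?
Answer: 21316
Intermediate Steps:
X(y, E) = 6 + 2*y/(3*(y + 2*E)) (X(y, E) = 6 + ((y + y)/(E + (y + E)))/3 = 6 + ((2*y)/(E + (E + y)))/3 = 6 + ((2*y)/(y + 2*E))/3 = 6 + (2*y/(y + 2*E))/3 = 6 + 2*y/(3*(y + 2*E)))
g(C) = 4*C*(-20 + 9*C)/(3*(-4 + 2*C)) (g(C) = C*(4*(5*(-4) + 9*C)/(3*(-4 + 2*C))) = C*(4*(-20 + 9*C)/(3*(-4 + 2*C))) = 4*C*(-20 + 9*C)/(3*(-4 + 2*C)))
z = 11 (z = 154/(((2/3)*3*(-20 + 9*3)/(-2 + 3))) = 154/(((2/3)*3*(-20 + 27)/1)) = 154/(((2/3)*3*1*7)) = 154/14 = 154*(1/14) = 11)
(j + z)**2 = (135 + 11)**2 = 146**2 = 21316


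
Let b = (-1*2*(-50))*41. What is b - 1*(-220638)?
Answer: 224738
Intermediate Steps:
b = 4100 (b = -2*(-50)*41 = 100*41 = 4100)
b - 1*(-220638) = 4100 - 1*(-220638) = 4100 + 220638 = 224738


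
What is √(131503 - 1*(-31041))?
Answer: 4*√10159 ≈ 403.17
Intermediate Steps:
√(131503 - 1*(-31041)) = √(131503 + 31041) = √162544 = 4*√10159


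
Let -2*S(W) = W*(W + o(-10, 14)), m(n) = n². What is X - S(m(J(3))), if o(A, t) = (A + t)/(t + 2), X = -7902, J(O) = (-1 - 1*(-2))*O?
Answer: -62883/8 ≈ -7860.4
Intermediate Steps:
J(O) = O (J(O) = (-1 + 2)*O = 1*O = O)
o(A, t) = (A + t)/(2 + t)
S(W) = -W*(¼ + W)/2 (S(W) = -W*(W + (-10 + 14)/(2 + 14))/2 = -W*(W + 4/16)/2 = -W*(W + (1/16)*4)/2 = -W*(W + ¼)/2 = -W*(¼ + W)/2)
X - S(m(J(3))) = -7902 - (-1)*3²*(1 + 4*3²)/8 = -7902 - (-1)*9*(1 + 4*9)/8 = -7902 - (-1)*9*(1 + 36)/8 = -7902 - (-1)*9*37/8 = -7902 - 1*(-333/8) = -7902 + 333/8 = -62883/8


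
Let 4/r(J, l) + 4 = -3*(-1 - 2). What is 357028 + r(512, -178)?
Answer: 1785144/5 ≈ 3.5703e+5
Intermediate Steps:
r(J, l) = 4/5 (r(J, l) = 4/(-4 - 3*(-1 - 2)) = 4/(-4 - 3*(-3)) = 4/(-4 + 9) = 4/5)
357028 + r(512, -178) = 357028 + 4/5 = 1785144/5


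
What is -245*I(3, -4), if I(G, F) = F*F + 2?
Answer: -4410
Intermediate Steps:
I(G, F) = 2 + F**2 (I(G, F) = F**2 + 2 = 2 + F**2)
-245*I(3, -4) = -245*(2 + (-4)**2) = -245*(2 + 16) = -245*18 = -4410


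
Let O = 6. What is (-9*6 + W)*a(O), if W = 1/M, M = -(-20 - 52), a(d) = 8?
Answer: -3887/9 ≈ -431.89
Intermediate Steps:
M = 72 (M = -1*(-72) = 72)
W = 1/72 ≈ 0.013889
(-9*6 + W)*a(O) = (-9*6 + 1/72)*8 = (-54 + 1/72)*8 = -3887/72*8 = -3887/9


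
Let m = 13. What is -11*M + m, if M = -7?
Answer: 90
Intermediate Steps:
-11*M + m = -11*(-7) + 13 = 77 + 13 = 90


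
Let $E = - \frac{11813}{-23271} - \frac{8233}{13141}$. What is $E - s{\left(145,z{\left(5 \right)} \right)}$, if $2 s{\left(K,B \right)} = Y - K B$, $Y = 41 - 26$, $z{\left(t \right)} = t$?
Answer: $\frac{108524139395}{305804211} \approx 354.88$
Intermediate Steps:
$Y = 15$ ($Y = 41 - 26 = 15$)
$E = - \frac{36355510}{305804211}$ ($E = \left(-11813\right) \left(- \frac{1}{23271}\right) - \frac{8233}{13141} = \frac{11813}{23271} - \frac{8233}{13141} = - \frac{36355510}{305804211} \approx -0.11888$)
$s{\left(K,B \right)} = \frac{15}{2} - \frac{B K}{2}$ ($s{\left(K,B \right)} = \frac{15 - K B}{2} = \frac{15 - B K}{2} = \frac{15}{2} - \frac{B K}{2}$)
$E - s{\left(145,z{\left(5 \right)} \right)} = - \frac{36355510}{305804211} - \left(\frac{15}{2} - \frac{5}{2} \cdot 145\right) = - \frac{36355510}{305804211} - \left(\frac{15}{2} - \frac{725}{2}\right) = - \frac{36355510}{305804211} - -355 = - \frac{36355510}{305804211} + 355 = \frac{108524139395}{305804211}$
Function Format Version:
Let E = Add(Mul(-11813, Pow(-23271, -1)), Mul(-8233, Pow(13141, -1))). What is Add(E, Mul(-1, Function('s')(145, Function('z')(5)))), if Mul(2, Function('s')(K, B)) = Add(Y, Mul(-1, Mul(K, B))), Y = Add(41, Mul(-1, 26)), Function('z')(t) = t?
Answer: Rational(108524139395, 305804211) ≈ 354.88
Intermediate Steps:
Y = 15 (Y = Add(41, -26) = 15)
E = Rational(-36355510, 305804211) (E = Add(Mul(-11813, Rational(-1, 23271)), Mul(-8233, Rational(1, 13141))) = Add(Rational(11813, 23271), Rational(-8233, 13141)) = Rational(-36355510, 305804211) ≈ -0.11888)
Function('s')(K, B) = Add(Rational(15, 2), Mul(Rational(-1, 2), B, K)) (Function('s')(K, B) = Mul(Rational(1, 2), Add(15, Mul(-1, Mul(K, B)))) = Mul(Rational(1, 2), Add(15, Mul(-1, Mul(B, K)))) = Mul(Rational(1, 2), Add(15, Mul(-1, B, K))) = Add(Rational(15, 2), Mul(Rational(-1, 2), B, K)))
Add(E, Mul(-1, Function('s')(145, Function('z')(5)))) = Add(Rational(-36355510, 305804211), Mul(-1, Add(Rational(15, 2), Mul(Rational(-1, 2), 5, 145)))) = Add(Rational(-36355510, 305804211), Mul(-1, Add(Rational(15, 2), Rational(-725, 2)))) = Add(Rational(-36355510, 305804211), Mul(-1, -355)) = Add(Rational(-36355510, 305804211), 355) = Rational(108524139395, 305804211)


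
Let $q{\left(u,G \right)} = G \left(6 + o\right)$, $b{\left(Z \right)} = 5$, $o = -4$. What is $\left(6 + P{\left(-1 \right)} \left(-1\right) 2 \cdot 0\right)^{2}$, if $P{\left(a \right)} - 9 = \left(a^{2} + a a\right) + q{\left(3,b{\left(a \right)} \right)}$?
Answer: $36$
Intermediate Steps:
$q{\left(u,G \right)} = 2 G$ ($q{\left(u,G \right)} = G \left(6 - 4\right) = G 2 = 2 G$)
$P{\left(a \right)} = 19 + 2 a^{2}$ ($P{\left(a \right)} = 9 + \left(\left(a^{2} + a a\right) + 2 \cdot 5\right) = 9 + \left(\left(a^{2} + a^{2}\right) + 10\right) = 9 + \left(2 a^{2} + 10\right) = 9 + \left(10 + 2 a^{2}\right) = 19 + 2 a^{2}$)
$\left(6 + P{\left(-1 \right)} \left(-1\right) 2 \cdot 0\right)^{2} = \left(6 + \left(19 + 2 \left(-1\right)^{2}\right) \left(-1\right) 2 \cdot 0\right)^{2} = \left(6 + \left(19 + 2 \cdot 1\right) \left(-1\right) 2 \cdot 0\right)^{2} = \left(6 + \left(19 + 2\right) \left(-1\right) 2 \cdot 0\right)^{2} = \left(6 + 21 \left(-1\right) 2 \cdot 0\right)^{2} = \left(6 + \left(-21\right) 2 \cdot 0\right)^{2} = \left(6 - 0\right)^{2} = \left(6 + 0\right)^{2} = 6^{2} = 36$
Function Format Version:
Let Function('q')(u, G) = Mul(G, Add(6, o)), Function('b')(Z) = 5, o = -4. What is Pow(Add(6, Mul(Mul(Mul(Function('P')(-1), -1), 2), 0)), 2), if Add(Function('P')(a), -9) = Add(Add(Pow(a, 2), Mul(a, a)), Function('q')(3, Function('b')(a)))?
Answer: 36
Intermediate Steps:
Function('q')(u, G) = Mul(2, G) (Function('q')(u, G) = Mul(G, Add(6, -4)) = Mul(G, 2) = Mul(2, G))
Function('P')(a) = Add(19, Mul(2, Pow(a, 2))) (Function('P')(a) = Add(9, Add(Add(Pow(a, 2), Mul(a, a)), Mul(2, 5))) = Add(9, Add(Add(Pow(a, 2), Pow(a, 2)), 10)) = Add(9, Add(Mul(2, Pow(a, 2)), 10)) = Add(9, Add(10, Mul(2, Pow(a, 2)))) = Add(19, Mul(2, Pow(a, 2))))
Pow(Add(6, Mul(Mul(Mul(Function('P')(-1), -1), 2), 0)), 2) = Pow(Add(6, Mul(Mul(Mul(Add(19, Mul(2, Pow(-1, 2))), -1), 2), 0)), 2) = Pow(Add(6, Mul(Mul(Mul(Add(19, Mul(2, 1)), -1), 2), 0)), 2) = Pow(Add(6, Mul(Mul(Mul(Add(19, 2), -1), 2), 0)), 2) = Pow(Add(6, Mul(Mul(Mul(21, -1), 2), 0)), 2) = Pow(Add(6, Mul(Mul(-21, 2), 0)), 2) = Pow(Add(6, Mul(-42, 0)), 2) = Pow(Add(6, 0), 2) = Pow(6, 2) = 36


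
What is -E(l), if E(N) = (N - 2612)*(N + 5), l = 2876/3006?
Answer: 35135135294/2259009 ≈ 15553.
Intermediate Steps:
l = 1438/1503 (l = 2876*(1/3006) = 1438/1503 ≈ 0.95675)
E(N) = (-2612 + N)*(5 + N)
-E(l) = -(-13060 + (1438/1503)² - 2607*1438/1503) = -(-13060 + 2067844/2259009 - 1249622/501) = -1*(-35135135294/2259009) = 35135135294/2259009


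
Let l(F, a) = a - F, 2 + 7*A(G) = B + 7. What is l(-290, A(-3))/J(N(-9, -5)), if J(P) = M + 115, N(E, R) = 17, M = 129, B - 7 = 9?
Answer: 293/244 ≈ 1.2008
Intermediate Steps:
B = 16 (B = 7 + 9 = 16)
A(G) = 3 (A(G) = -2/7 + (16 + 7)/7 = -2/7 + (⅐)*23 = -2/7 + 23/7 = 3)
J(P) = 244 (J(P) = 129 + 115 = 244)
l(-290, A(-3))/J(N(-9, -5)) = (3 - 1*(-290))/244 = (3 + 290)*(1/244) = 293*(1/244) = 293/244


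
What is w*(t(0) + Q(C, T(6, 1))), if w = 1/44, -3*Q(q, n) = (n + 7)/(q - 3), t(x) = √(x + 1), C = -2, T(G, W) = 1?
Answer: 23/660 ≈ 0.034848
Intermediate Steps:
t(x) = √(1 + x)
Q(q, n) = -(7 + n)/(3*(-3 + q)) (Q(q, n) = -(n + 7)/(3*(q - 3)) = -(7 + n)/(3*(-3 + q)))
w = 1/44 ≈ 0.022727
w*(t(0) + Q(C, T(6, 1))) = (√(1 + 0) + (-7 - 1*1)/(3*(-3 - 2)))/44 = (√1 + (⅓)*(-7 - 1)/(-5))/44 = (1 + (⅓)*(-⅕)*(-8))/44 = (1 + 8/15)/44 = (1/44)*(23/15) = 23/660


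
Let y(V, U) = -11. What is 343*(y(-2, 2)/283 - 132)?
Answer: -12816881/283 ≈ -45289.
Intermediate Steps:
343*(y(-2, 2)/283 - 132) = 343*(-11/283 - 132) = 343*(-37367/283) = -12816881/283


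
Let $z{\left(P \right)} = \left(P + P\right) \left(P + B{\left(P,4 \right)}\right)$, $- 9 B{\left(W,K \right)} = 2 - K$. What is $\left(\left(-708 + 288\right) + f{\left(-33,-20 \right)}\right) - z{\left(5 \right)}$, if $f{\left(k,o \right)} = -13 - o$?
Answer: $- \frac{4187}{9} \approx -465.22$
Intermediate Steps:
$B{\left(W,K \right)} = - \frac{2}{9} + \frac{K}{9}$ ($B{\left(W,K \right)} = - \frac{2 - K}{9} = - \frac{2}{9} + \frac{K}{9}$)
$z{\left(P \right)} = 2 P \left(\frac{2}{9} + P\right)$ ($z{\left(P \right)} = \left(P + P\right) \left(P + \left(- \frac{2}{9} + \frac{1}{9} \cdot 4\right)\right) = 2 P \left(P + \left(- \frac{2}{9} + \frac{4}{9}\right)\right) = 2 P \left(P + \frac{2}{9}\right) = 2 P \left(\frac{2}{9} + P\right)$)
$\left(\left(-708 + 288\right) + f{\left(-33,-20 \right)}\right) - z{\left(5 \right)} = \left(\left(-708 + 288\right) - -7\right) - \frac{2}{9} \cdot 5 \left(2 + 9 \cdot 5\right) = \left(-420 + \left(-13 + 20\right)\right) - \frac{2}{9} \cdot 5 \left(2 + 45\right) = \left(-420 + 7\right) - \frac{2}{9} \cdot 5 \cdot 47 = -413 - \frac{470}{9} = - \frac{4187}{9}$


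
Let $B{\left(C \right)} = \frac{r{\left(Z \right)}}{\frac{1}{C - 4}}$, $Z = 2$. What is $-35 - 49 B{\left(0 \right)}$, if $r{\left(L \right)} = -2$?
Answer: $-427$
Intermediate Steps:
$B{\left(C \right)} = 8 - 2 C$ ($B{\left(C \right)} = - \frac{2}{\frac{1}{C - 4}} = - \frac{2}{\frac{1}{-4 + C}} = - 2 \left(-4 + C\right) = 8 - 2 C$)
$-35 - 49 B{\left(0 \right)} = -35 - 49 \left(8 - 0\right) = -35 - 49 \left(8 + 0\right) = -35 - 392 = -427$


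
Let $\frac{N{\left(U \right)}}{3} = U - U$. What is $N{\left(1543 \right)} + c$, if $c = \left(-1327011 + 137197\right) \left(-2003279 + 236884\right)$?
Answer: $2101681500530$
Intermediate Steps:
$N{\left(U \right)} = 0$ ($N{\left(U \right)} = 3 \left(U - U\right) = 3 \cdot 0 = 0$)
$c = 2101681500530$ ($c = \left(-1189814\right) \left(-1766395\right) = 2101681500530$)
$N{\left(1543 \right)} + c = 0 + 2101681500530 = 2101681500530$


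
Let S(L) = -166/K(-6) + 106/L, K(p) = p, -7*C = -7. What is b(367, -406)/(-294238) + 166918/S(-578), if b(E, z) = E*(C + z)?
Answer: 760447301793/125198269 ≈ 6073.9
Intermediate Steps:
C = 1 (C = -⅐*(-7) = 1)
b(E, z) = E*(1 + z)
S(L) = 83/3 + 106/L (S(L) = -166/(-6) + 106/L = -166*(-⅙) + 106/L = 83/3 + 106/L)
b(367, -406)/(-294238) + 166918/S(-578) = (367*(1 - 406))/(-294238) + 166918/(83/3 + 106/(-578)) = (367*(-405))*(-1/294238) + 166918/(83/3 + 106*(-1/578)) = -148635*(-1/294238) + 166918/(83/3 - 53/289) = 148635/294238 + 166918/(23828/867) = 148635/294238 + 166918*(867/23828) = 148635/294238 + 72358953/11914 = 760447301793/125198269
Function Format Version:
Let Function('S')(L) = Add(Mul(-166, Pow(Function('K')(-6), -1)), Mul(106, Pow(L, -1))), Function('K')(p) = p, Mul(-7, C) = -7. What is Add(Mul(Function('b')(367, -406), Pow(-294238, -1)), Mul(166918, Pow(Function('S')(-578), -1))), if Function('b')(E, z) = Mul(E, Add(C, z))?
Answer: Rational(760447301793, 125198269) ≈ 6073.9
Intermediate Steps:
C = 1 (C = Mul(Rational(-1, 7), -7) = 1)
Function('b')(E, z) = Mul(E, Add(1, z))
Function('S')(L) = Add(Rational(83, 3), Mul(106, Pow(L, -1))) (Function('S')(L) = Add(Mul(-166, Pow(-6, -1)), Mul(106, Pow(L, -1))) = Add(Mul(-166, Rational(-1, 6)), Mul(106, Pow(L, -1))) = Add(Rational(83, 3), Mul(106, Pow(L, -1))))
Add(Mul(Function('b')(367, -406), Pow(-294238, -1)), Mul(166918, Pow(Function('S')(-578), -1))) = Add(Mul(Mul(367, Add(1, -406)), Pow(-294238, -1)), Mul(166918, Pow(Add(Rational(83, 3), Mul(106, Pow(-578, -1))), -1))) = Add(Mul(Mul(367, -405), Rational(-1, 294238)), Mul(166918, Pow(Add(Rational(83, 3), Mul(106, Rational(-1, 578))), -1))) = Add(Mul(-148635, Rational(-1, 294238)), Mul(166918, Pow(Add(Rational(83, 3), Rational(-53, 289)), -1))) = Add(Rational(148635, 294238), Mul(166918, Pow(Rational(23828, 867), -1))) = Add(Rational(148635, 294238), Mul(166918, Rational(867, 23828))) = Add(Rational(148635, 294238), Rational(72358953, 11914)) = Rational(760447301793, 125198269)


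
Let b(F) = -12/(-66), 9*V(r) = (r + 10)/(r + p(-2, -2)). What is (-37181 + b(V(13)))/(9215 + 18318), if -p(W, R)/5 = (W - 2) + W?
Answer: -408989/302863 ≈ -1.3504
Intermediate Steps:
p(W, R) = 10 - 10*W (p(W, R) = -5*((W - 2) + W) = -5*((-2 + W) + W) = -5*(-2 + 2*W) = 10 - 10*W)
V(r) = (10 + r)/(9*(30 + r)) (V(r) = ((r + 10)/(r + (10 - 10*(-2))))/9 = ((10 + r)/(r + (10 + 20)))/9 = ((10 + r)/(r + 30))/9 = ((10 + r)/(30 + r))/9 = (10 + r)/(9*(30 + r)))
b(F) = 2/11 (b(F) = -12*(-1/66) = 2/11)
(-37181 + b(V(13)))/(9215 + 18318) = (-37181 + 2/11)/(9215 + 18318) = -408989/11/27533 = -408989/11*1/27533 = -408989/302863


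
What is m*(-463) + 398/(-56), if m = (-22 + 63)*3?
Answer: -1594771/28 ≈ -56956.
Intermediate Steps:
m = 123 (m = 41*3 = 123)
m*(-463) + 398/(-56) = 123*(-463) + 398/(-56) = -56949 + 398*(-1/56) = -56949 - 199/28 = -1594771/28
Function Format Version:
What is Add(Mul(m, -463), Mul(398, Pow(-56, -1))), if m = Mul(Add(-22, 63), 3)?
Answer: Rational(-1594771, 28) ≈ -56956.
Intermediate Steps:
m = 123 (m = Mul(41, 3) = 123)
Add(Mul(m, -463), Mul(398, Pow(-56, -1))) = Add(Mul(123, -463), Mul(398, Pow(-56, -1))) = Add(-56949, Mul(398, Rational(-1, 56))) = Add(-56949, Rational(-199, 28)) = Rational(-1594771, 28)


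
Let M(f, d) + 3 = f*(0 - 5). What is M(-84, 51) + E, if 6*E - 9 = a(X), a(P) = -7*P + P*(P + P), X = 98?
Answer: 7011/2 ≈ 3505.5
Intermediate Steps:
a(P) = -7*P + 2*P**2 (a(P) = -7*P + P*(2*P) = -7*P + 2*P**2)
M(f, d) = -3 - 5*f (M(f, d) = -3 + f*(0 - 5) = -3 + f*(-5) = -3 - 5*f)
E = 6177/2 (E = 3/2 + (98*(-7 + 2*98))/6 = 3/2 + (98*(-7 + 196))/6 = 3/2 + (98*189)/6 = 3/2 + (1/6)*18522 = 3/2 + 3087 = 6177/2 ≈ 3088.5)
M(-84, 51) + E = (-3 - 5*(-84)) + 6177/2 = (-3 + 420) + 6177/2 = 417 + 6177/2 = 7011/2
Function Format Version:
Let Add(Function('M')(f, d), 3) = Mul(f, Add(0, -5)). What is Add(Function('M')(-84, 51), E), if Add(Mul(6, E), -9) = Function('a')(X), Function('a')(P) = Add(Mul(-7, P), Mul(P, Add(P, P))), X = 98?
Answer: Rational(7011, 2) ≈ 3505.5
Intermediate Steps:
Function('a')(P) = Add(Mul(-7, P), Mul(2, Pow(P, 2))) (Function('a')(P) = Add(Mul(-7, P), Mul(P, Mul(2, P))) = Add(Mul(-7, P), Mul(2, Pow(P, 2))))
Function('M')(f, d) = Add(-3, Mul(-5, f)) (Function('M')(f, d) = Add(-3, Mul(f, Add(0, -5))) = Add(-3, Mul(f, -5)) = Add(-3, Mul(-5, f)))
E = Rational(6177, 2) (E = Add(Rational(3, 2), Mul(Rational(1, 6), Mul(98, Add(-7, Mul(2, 98))))) = Add(Rational(3, 2), Mul(Rational(1, 6), Mul(98, Add(-7, 196)))) = Add(Rational(3, 2), Mul(Rational(1, 6), Mul(98, 189))) = Add(Rational(3, 2), Mul(Rational(1, 6), 18522)) = Add(Rational(3, 2), 3087) = Rational(6177, 2) ≈ 3088.5)
Add(Function('M')(-84, 51), E) = Add(Add(-3, Mul(-5, -84)), Rational(6177, 2)) = Add(Add(-3, 420), Rational(6177, 2)) = Add(417, Rational(6177, 2)) = Rational(7011, 2)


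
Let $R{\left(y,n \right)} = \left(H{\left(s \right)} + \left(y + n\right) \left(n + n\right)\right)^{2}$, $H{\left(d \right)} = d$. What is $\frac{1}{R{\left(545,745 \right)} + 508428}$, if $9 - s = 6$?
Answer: $\frac{1}{3694480451037} \approx 2.7067 \cdot 10^{-13}$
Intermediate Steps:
$s = 3$ ($s = 9 - 6 = 3$)
$R{\left(y,n \right)} = \left(3 + 2 n \left(n + y\right)\right)^{2}$ ($R{\left(y,n \right)} = \left(3 + \left(y + n\right) \left(n + n\right)\right)^{2} = \left(3 + \left(n + y\right) 2 n\right)^{2} = \left(3 + 2 n \left(n + y\right)\right)^{2}$)
$\frac{1}{R{\left(545,745 \right)} + 508428} = \frac{1}{\left(3 + 2 \cdot 745^{2} + 2 \cdot 745 \cdot 545\right)^{2} + 508428} = \frac{1}{\left(3 + 2 \cdot 555025 + 812050\right)^{2} + 508428} = \frac{1}{\left(3 + 1110050 + 812050\right)^{2} + 508428} = \frac{1}{1922103^{2} + 508428} = \frac{1}{3694479942609 + 508428} = \frac{1}{3694480451037}$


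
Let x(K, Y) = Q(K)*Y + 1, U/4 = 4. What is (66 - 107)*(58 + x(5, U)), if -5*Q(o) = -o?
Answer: -3075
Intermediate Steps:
U = 16 (U = 4*4 = 16)
Q(o) = o/5 (Q(o) = -(-1)*o/5 = o/5)
x(K, Y) = 1 + K*Y/5 (x(K, Y) = (K/5)*Y + 1 = K*Y/5 + 1 = 1 + K*Y/5)
(66 - 107)*(58 + x(5, U)) = (66 - 107)*(58 + (1 + (⅕)*5*16)) = -41*(58 + (1 + 16)) = -41*(58 + 17) = -41*75 = -3075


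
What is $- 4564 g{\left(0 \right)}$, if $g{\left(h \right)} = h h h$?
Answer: $0$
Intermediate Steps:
$g{\left(h \right)} = h^{3}$ ($g{\left(h \right)} = h^{2} h = h^{3}$)
$- 4564 g{\left(0 \right)} = - 4564 \cdot 0^{3} = \left(-4564\right) 0 = 0$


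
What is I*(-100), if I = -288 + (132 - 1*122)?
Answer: 27800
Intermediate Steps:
I = -278 (I = -288 + (132 - 122) = -288 + 10 = -278)
I*(-100) = -278*(-100) = 27800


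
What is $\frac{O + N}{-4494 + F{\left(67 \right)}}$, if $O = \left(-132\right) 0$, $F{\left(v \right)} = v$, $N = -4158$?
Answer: $\frac{4158}{4427} \approx 0.93924$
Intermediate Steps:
$O = 0$
$\frac{O + N}{-4494 + F{\left(67 \right)}} = \frac{0 - 4158}{-4494 + 67} = - \frac{4158}{-4427} = \left(-4158\right) \left(- \frac{1}{4427}\right) = \frac{4158}{4427}$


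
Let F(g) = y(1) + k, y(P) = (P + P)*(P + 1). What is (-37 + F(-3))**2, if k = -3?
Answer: 1296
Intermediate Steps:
y(P) = 2*P*(1 + P) (y(P) = (2*P)*(1 + P) = 2*P*(1 + P))
F(g) = 1 (F(g) = 2*1*(1 + 1) - 3 = 2*1*2 - 3 = 4 - 3 = 1)
(-37 + F(-3))**2 = (-37 + 1)**2 = (-36)**2 = 1296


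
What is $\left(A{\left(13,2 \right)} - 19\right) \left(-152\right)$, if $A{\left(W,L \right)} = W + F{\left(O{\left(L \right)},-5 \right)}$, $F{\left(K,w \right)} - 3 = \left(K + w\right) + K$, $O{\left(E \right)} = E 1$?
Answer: $608$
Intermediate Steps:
$O{\left(E \right)} = E$
$F{\left(K,w \right)} = 3 + w + 2 K$ ($F{\left(K,w \right)} = 3 + \left(\left(K + w\right) + K\right) = 3 + \left(w + 2 K\right) = 3 + w + 2 K$)
$A{\left(W,L \right)} = -2 + W + 2 L$ ($A{\left(W,L \right)} = W + \left(3 - 5 + 2 L\right) = W + \left(-2 + 2 L\right) = -2 + W + 2 L$)
$\left(A{\left(13,2 \right)} - 19\right) \left(-152\right) = \left(\left(-2 + 13 + 2 \cdot 2\right) - 19\right) \left(-152\right) = \left(\left(-2 + 13 + 4\right) - 19\right) \left(-152\right) = \left(15 - 19\right) \left(-152\right) = \left(-4\right) \left(-152\right) = 608$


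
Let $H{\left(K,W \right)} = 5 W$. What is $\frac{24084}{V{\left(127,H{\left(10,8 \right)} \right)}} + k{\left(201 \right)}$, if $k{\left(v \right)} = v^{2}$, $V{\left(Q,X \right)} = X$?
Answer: $\frac{410031}{10} \approx 41003.0$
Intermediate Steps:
$\frac{24084}{V{\left(127,H{\left(10,8 \right)} \right)}} + k{\left(201 \right)} = \frac{24084}{5 \cdot 8} + 201^{2} = \frac{24084}{40} + 40401 = 24084 \cdot \frac{1}{40} + 40401 = \frac{6021}{10} + 40401 = \frac{410031}{10}$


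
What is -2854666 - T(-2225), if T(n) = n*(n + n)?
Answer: -12755916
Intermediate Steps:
T(n) = 2*n² (T(n) = n*(2*n) = 2*n²)
-2854666 - T(-2225) = -2854666 - 2*(-2225)² = -2854666 - 2*4950625 = -2854666 - 1*9901250 = -2854666 - 9901250 = -12755916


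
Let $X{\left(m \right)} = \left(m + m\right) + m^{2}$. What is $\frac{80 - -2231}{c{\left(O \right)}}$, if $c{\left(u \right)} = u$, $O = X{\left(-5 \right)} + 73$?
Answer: $\frac{2311}{88} \approx 26.261$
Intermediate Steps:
$X{\left(m \right)} = m^{2} + 2 m$ ($X{\left(m \right)} = 2 m + m^{2} = m^{2} + 2 m$)
$O = 88$ ($O = - 5 \left(2 - 5\right) + 73 = \left(-5\right) \left(-3\right) + 73 = 15 + 73 = 88$)
$\frac{80 - -2231}{c{\left(O \right)}} = \frac{80 - -2231}{88} = \left(80 + 2231\right) \frac{1}{88} = 2311 \cdot \frac{1}{88} = \frac{2311}{88}$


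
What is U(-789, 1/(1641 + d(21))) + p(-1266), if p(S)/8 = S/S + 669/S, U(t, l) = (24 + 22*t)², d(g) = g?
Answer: 63398655112/211 ≈ 3.0047e+8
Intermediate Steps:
p(S) = 8 + 5352/S (p(S) = 8*(S/S + 669/S) = 8*(1 + 669/S) = 8 + 5352/S)
U(-789, 1/(1641 + d(21))) + p(-1266) = 4*(12 + 11*(-789))² + (8 + 5352/(-1266)) = 4*(12 - 8679)² + (8 + 5352*(-1/1266)) = 4*(-8667)² + (8 - 892/211) = 4*75116889 + 796/211 = 300467556 + 796/211 = 63398655112/211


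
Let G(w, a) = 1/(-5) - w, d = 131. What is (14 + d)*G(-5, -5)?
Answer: 696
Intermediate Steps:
G(w, a) = -1/5 - w
(14 + d)*G(-5, -5) = (14 + 131)*(-1/5 - 1*(-5)) = 145*(-1/5 + 5) = 145*(24/5) = 696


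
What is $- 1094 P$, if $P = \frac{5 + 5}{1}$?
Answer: $-10940$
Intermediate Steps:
$P = 10$ ($P = 1 \cdot 10 = 10$)
$- 1094 P = \left(-1094\right) 10 = -10940$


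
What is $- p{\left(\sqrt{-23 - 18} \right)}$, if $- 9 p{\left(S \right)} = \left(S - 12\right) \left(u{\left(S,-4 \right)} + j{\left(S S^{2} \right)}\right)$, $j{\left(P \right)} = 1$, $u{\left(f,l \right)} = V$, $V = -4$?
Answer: $4 - \frac{i \sqrt{41}}{3} \approx 4.0 - 2.1344 i$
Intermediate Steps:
$u{\left(f,l \right)} = -4$
$p{\left(S \right)} = -4 + \frac{S}{3}$ ($p{\left(S \right)} = - \frac{\left(S - 12\right) \left(-4 + 1\right)}{9} = - \frac{\left(-12 + S\right) \left(-3\right)}{9} = - \frac{36 - 3 S}{9} = -4 + \frac{S}{3}$)
$- p{\left(\sqrt{-23 - 18} \right)} = - (-4 + \frac{\sqrt{-23 - 18}}{3}) = - (-4 + \frac{\sqrt{-41}}{3}) = - (-4 + \frac{i \sqrt{41}}{3}) = 4 - \frac{i \sqrt{41}}{3}$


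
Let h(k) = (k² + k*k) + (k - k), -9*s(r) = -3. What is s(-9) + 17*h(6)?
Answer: 3673/3 ≈ 1224.3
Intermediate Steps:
s(r) = ⅓ (s(r) = -⅑*(-3) = ⅓)
h(k) = 2*k² (h(k) = (k² + k²) + 0 = 2*k² + 0 = 2*k²)
s(-9) + 17*h(6) = ⅓ + 17*(2*6²) = ⅓ + 17*(2*36) = ⅓ + 17*72 = ⅓ + 1224 = 3673/3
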